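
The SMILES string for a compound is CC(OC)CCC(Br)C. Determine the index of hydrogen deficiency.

Atom tally by fragment:
  CH3 → C:1 H:3
  CH(OCH3) → C:2 H:4 O:1
  CH2 → C:1 H:2
  CH2 → C:1 H:2
  CH(Br) → C:1 H:1 Br:1
  CH3 → C:1 H:3
Element totals:
  C: 7
  H: 15
  Br: 1
  O: 1
Molecular formula: C7H15BrO.
DoU = (2C + 2 + N − H − X) / 2 = (2·7 + 2 + 0 − 15 − 1) / 2 = 0.

0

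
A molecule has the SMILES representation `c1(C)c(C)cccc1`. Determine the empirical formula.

Atom tally by fragment:
  benzene ring core → C:6 H:6
  (− 2 ring H displaced by substituents)
  + CH3 → C:1 H:3
  + CH3 → C:1 H:3
Element totals:
  C: 8
  H: 10
Molecular formula: C8H10.
gcd of subscripts = 2; dividing each by 2:
  C: 8/2 = 4
  H: 10/2 = 5

C4H5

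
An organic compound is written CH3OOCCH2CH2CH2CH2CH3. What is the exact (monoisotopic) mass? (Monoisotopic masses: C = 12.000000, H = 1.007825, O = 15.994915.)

Atom tally by fragment:
  CH3OOCCH2 → C:3 H:5 O:2
  CH2 → C:1 H:2
  CH2 → C:1 H:2
  CH2 → C:1 H:2
  CH3 → C:1 H:3
Element totals:
  C: 7
  H: 14
  O: 2
Molecular formula: C7H14O2.
  M = 7(12.0) + 14(1.007825) + 2(15.994915)
    = 84.000000 + 14.109550 + 31.989830 = 130.099380

130.0994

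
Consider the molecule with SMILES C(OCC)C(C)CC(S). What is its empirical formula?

Atom tally by fragment:
  C2H5OCH2 → C:3 H:7 O:1
  CH(CH3) → C:2 H:4
  CH2 → C:1 H:2
  CH2SH → C:1 H:3 S:1
Element totals:
  C: 7
  H: 16
  O: 1
  S: 1
Molecular formula: C7H16OS.
gcd of subscripts (7, 16, 1, 1) = 1, so the empirical formula equals the molecular formula.

C7H16OS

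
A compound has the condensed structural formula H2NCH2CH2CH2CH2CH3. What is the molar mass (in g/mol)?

Element totals:
  C: 5
  H: 13
  N: 1
Molecular formula: C5H13N.
  M = 5(12.011) + 13(1.008) + 14.007
    = 60.055 + 13.104 + 14.007 = 87.166

87.17 g/mol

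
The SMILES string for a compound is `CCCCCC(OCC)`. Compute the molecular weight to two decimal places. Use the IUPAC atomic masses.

130.23 g/mol

Atom tally by fragment:
  CH3 → C:1 H:3
  CH2 → C:1 H:2
  CH2 → C:1 H:2
  CH2 → C:1 H:2
  CH2 → C:1 H:2
  CH2OC2H5 → C:3 H:7 O:1
Element totals:
  C: 8
  H: 18
  O: 1
Molecular formula: C8H18O.
  M = 8(12.011) + 18(1.008) + 15.999
    = 96.088 + 18.144 + 15.999 = 130.231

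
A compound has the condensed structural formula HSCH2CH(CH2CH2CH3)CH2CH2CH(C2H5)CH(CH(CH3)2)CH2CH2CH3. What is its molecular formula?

Atom tally by fragment:
  HSCH2 → C:1 H:3 S:1
  CH(CH2CH2CH3) → C:4 H:8
  CH2 → C:1 H:2
  CH2 → C:1 H:2
  CH(C2H5) → C:3 H:6
  CH(CH(CH3)2) → C:4 H:8
  CH2 → C:1 H:2
  CH2 → C:1 H:2
  CH3 → C:1 H:3
Element totals:
  C: 17
  H: 36
  S: 1

C17H36S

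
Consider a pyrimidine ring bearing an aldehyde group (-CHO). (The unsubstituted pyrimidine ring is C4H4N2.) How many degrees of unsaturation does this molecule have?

Atom tally by fragment:
  pyrimidine ring core → C:4 H:4 N:2
  (− 1 ring H displaced by substituents)
  + CHO → C:1 H:1 O:1
Element totals:
  C: 5
  H: 4
  N: 2
  O: 1
Molecular formula: C5H4N2O.
DoU = (2C + 2 + N − H − X) / 2 = (2·5 + 2 + 2 − 4 − 0) / 2 = 5.

5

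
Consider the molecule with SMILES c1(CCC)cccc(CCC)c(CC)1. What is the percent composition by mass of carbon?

88.35%

Atom tally by fragment:
  benzene ring core → C:6 H:6
  (− 3 ring H displaced by substituents)
  + CH2CH2CH3 → C:3 H:7
  + CH2CH2CH3 → C:3 H:7
  + C2H5 → C:2 H:5
Element totals:
  C: 14
  H: 22
Molecular formula: C14H22.
Molar mass = 190.330 g/mol.
Mass from C: 14 × 12.011 = 168.154 g/mol.
%C = 168.154 / 190.330 × 100 = 88.35%.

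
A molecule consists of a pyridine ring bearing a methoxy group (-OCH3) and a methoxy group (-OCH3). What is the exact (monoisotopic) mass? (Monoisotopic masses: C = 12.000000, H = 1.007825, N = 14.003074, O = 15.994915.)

Atom tally by fragment:
  pyridine ring core → C:5 H:5 N:1
  (− 2 ring H displaced by substituents)
  + OCH3 → C:1 H:3 O:1
  + OCH3 → C:1 H:3 O:1
Element totals:
  C: 7
  H: 9
  N: 1
  O: 2
Molecular formula: C7H9NO2.
  M = 7(12.0) + 9(1.007825) + 14.003074 + 2(15.994915)
    = 84.000000 + 9.070425 + 14.003074 + 31.989830 = 139.063329

139.0633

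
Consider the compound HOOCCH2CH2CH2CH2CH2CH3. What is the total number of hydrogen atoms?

Atom tally by fragment:
  HOOCCH2 → C:2 H:3 O:2
  CH2 → C:1 H:2
  CH2 → C:1 H:2
  CH2 → C:1 H:2
  CH2 → C:1 H:2
  CH3 → C:1 H:3
Element totals:
  C: 7
  H: 14
  O: 2

14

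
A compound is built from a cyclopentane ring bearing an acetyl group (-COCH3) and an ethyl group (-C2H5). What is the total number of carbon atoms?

9

Atom tally by fragment:
  cyclopentane ring core → C:5 H:10
  (− 2 ring H displaced by substituents)
  + COCH3 → C:2 H:3 O:1
  + C2H5 → C:2 H:5
Element totals:
  C: 9
  H: 16
  O: 1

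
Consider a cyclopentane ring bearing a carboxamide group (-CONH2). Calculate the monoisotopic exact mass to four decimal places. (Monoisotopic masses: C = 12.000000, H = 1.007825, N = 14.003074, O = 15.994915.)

113.0841

Atom tally by fragment:
  cyclopentane ring core → C:5 H:10
  (− 1 ring H displaced by substituents)
  + CONH2 → C:1 H:2 O:1 N:1
Element totals:
  C: 6
  H: 11
  N: 1
  O: 1
Molecular formula: C6H11NO.
  M = 6(12.0) + 11(1.007825) + 14.003074 + 15.994915
    = 72.000000 + 11.086075 + 14.003074 + 15.994915 = 113.084064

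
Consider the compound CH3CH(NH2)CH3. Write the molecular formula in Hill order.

C3H9N

Element totals:
  C: 3
  H: 9
  N: 1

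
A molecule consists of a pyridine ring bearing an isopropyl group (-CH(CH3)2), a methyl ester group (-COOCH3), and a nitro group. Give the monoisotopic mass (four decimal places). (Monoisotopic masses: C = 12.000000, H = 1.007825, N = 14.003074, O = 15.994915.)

Atom tally by fragment:
  pyridine ring core → C:5 H:5 N:1
  (− 3 ring H displaced by substituents)
  + CH(CH3)2 → C:3 H:7
  + COOCH3 → C:2 H:3 O:2
  + NO2 → N:1 O:2
Element totals:
  C: 10
  H: 12
  N: 2
  O: 4
Molecular formula: C10H12N2O4.
  M = 10(12.0) + 12(1.007825) + 2(14.003074) + 4(15.994915)
    = 120.000000 + 12.093900 + 28.006148 + 63.979660 = 224.079708

224.0797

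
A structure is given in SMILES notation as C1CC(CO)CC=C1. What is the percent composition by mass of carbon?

74.95%

Atom tally by fragment:
  cyclohexene ring core → C:6 H:10
  (− 1 ring H displaced by substituents)
  + CH2OH → C:1 H:3 O:1
Element totals:
  C: 7
  H: 12
  O: 1
Molecular formula: C7H12O.
Molar mass = 112.172 g/mol.
Mass from C: 7 × 12.011 = 84.077 g/mol.
%C = 84.077 / 112.172 × 100 = 74.95%.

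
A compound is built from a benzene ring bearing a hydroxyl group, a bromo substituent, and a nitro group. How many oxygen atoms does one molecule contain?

3

Atom tally by fragment:
  benzene ring core → C:6 H:6
  (− 3 ring H displaced by substituents)
  + OH → O:1 H:1
  + Br → Br:1
  + NO2 → N:1 O:2
Element totals:
  C: 6
  H: 4
  Br: 1
  N: 1
  O: 3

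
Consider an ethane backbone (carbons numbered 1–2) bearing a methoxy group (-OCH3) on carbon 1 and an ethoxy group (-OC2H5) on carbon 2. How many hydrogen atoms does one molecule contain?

12

Atom tally by fragment:
  CH3OCH2 → C:2 H:5 O:1
  CH2OC2H5 → C:3 H:7 O:1
Element totals:
  C: 5
  H: 12
  O: 2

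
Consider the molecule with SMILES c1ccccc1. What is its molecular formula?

Atom tally by fragment:
  benzene ring core → C:6 H:6
Element totals:
  C: 6
  H: 6

C6H6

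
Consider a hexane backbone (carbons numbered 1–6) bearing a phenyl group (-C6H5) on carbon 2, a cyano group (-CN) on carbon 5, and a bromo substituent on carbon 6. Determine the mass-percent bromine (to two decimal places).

30.02%

Atom tally by fragment:
  CH3 → C:1 H:3
  CH(C6H5) → C:7 H:6
  CH2 → C:1 H:2
  CH2 → C:1 H:2
  CH(CN) → C:2 H:1 N:1
  CH2Br → C:1 H:2 Br:1
Element totals:
  C: 13
  H: 16
  Br: 1
  N: 1
Molecular formula: C13H16BrN.
Molar mass = 266.182 g/mol.
Mass from Br: 1 × 79.904 = 79.904 g/mol.
%Br = 79.904 / 266.182 × 100 = 30.02%.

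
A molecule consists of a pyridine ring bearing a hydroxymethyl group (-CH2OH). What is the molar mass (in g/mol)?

109.13 g/mol

Atom tally by fragment:
  pyridine ring core → C:5 H:5 N:1
  (− 1 ring H displaced by substituents)
  + CH2OH → C:1 H:3 O:1
Element totals:
  C: 6
  H: 7
  N: 1
  O: 1
Molecular formula: C6H7NO.
  M = 6(12.011) + 7(1.008) + 14.007 + 15.999
    = 72.066 + 7.056 + 14.007 + 15.999 = 109.128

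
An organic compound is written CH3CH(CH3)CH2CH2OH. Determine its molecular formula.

C5H12O

Atom tally by fragment:
  CH3 → C:1 H:3
  CH(CH3) → C:2 H:4
  CH2 → C:1 H:2
  CH2OH → C:1 H:3 O:1
Element totals:
  C: 5
  H: 12
  O: 1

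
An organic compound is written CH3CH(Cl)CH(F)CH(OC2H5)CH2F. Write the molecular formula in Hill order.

C7H13ClF2O

Atom tally by fragment:
  CH3 → C:1 H:3
  CH(Cl) → C:1 H:1 Cl:1
  CH(F) → C:1 H:1 F:1
  CH(OC2H5) → C:3 H:6 O:1
  CH2F → C:1 H:2 F:1
Element totals:
  C: 7
  H: 13
  Cl: 1
  F: 2
  O: 1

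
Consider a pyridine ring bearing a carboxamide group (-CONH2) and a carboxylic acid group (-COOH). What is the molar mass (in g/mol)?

166.14 g/mol

Atom tally by fragment:
  pyridine ring core → C:5 H:5 N:1
  (− 2 ring H displaced by substituents)
  + CONH2 → C:1 H:2 O:1 N:1
  + COOH → C:1 H:1 O:2
Element totals:
  C: 7
  H: 6
  N: 2
  O: 3
Molecular formula: C7H6N2O3.
  M = 7(12.011) + 6(1.008) + 2(14.007) + 3(15.999)
    = 84.077 + 6.048 + 28.014 + 47.997 = 166.136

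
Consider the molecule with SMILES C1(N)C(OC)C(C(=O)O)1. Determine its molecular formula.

Atom tally by fragment:
  cyclopropane ring core → C:3 H:6
  (− 3 ring H displaced by substituents)
  + NH2 → N:1 H:2
  + OCH3 → C:1 H:3 O:1
  + COOH → C:1 H:1 O:2
Element totals:
  C: 5
  H: 9
  N: 1
  O: 3

C5H9NO3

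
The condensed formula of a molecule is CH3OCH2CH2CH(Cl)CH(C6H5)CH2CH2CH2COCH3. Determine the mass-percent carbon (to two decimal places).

Atom tally by fragment:
  CH3OCH2 → C:2 H:5 O:1
  CH2 → C:1 H:2
  CH(Cl) → C:1 H:1 Cl:1
  CH(C6H5) → C:7 H:6
  CH2 → C:1 H:2
  CH2 → C:1 H:2
  CH2COCH3 → C:3 H:5 O:1
Element totals:
  C: 16
  H: 23
  Cl: 1
  O: 2
Molecular formula: C16H23ClO2.
Molar mass = 282.808 g/mol.
Mass from C: 16 × 12.011 = 192.176 g/mol.
%C = 192.176 / 282.808 × 100 = 67.95%.

67.95%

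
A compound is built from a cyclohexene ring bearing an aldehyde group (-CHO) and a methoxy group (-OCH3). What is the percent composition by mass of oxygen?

Atom tally by fragment:
  cyclohexene ring core → C:6 H:10
  (− 2 ring H displaced by substituents)
  + CHO → C:1 H:1 O:1
  + OCH3 → C:1 H:3 O:1
Element totals:
  C: 8
  H: 12
  O: 2
Molecular formula: C8H12O2.
Molar mass = 140.182 g/mol.
Mass from O: 2 × 15.999 = 31.998 g/mol.
%O = 31.998 / 140.182 × 100 = 22.83%.

22.83%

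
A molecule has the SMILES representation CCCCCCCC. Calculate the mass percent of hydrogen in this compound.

15.88%

Atom tally by fragment:
  CH3 → C:1 H:3
  CH2 → C:1 H:2
  CH2 → C:1 H:2
  CH2 → C:1 H:2
  CH2 → C:1 H:2
  CH2 → C:1 H:2
  CH2 → C:1 H:2
  CH3 → C:1 H:3
Element totals:
  C: 8
  H: 18
Molecular formula: C8H18.
Molar mass = 114.232 g/mol.
Mass from H: 18 × 1.008 = 18.144 g/mol.
%H = 18.144 / 114.232 × 100 = 15.88%.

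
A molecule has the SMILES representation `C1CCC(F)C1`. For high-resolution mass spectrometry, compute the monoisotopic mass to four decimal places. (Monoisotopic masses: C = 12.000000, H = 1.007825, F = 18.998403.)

Atom tally by fragment:
  cyclopentane ring core → C:5 H:10
  (− 1 ring H displaced by substituents)
  + F → F:1
Element totals:
  C: 5
  H: 9
  F: 1
Molecular formula: C5H9F.
  M = 5(12.0) + 9(1.007825) + 18.998403
    = 60.000000 + 9.070425 + 18.998403 = 88.068828

88.0688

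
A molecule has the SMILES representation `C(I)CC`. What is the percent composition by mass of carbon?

Atom tally by fragment:
  ICH2 → C:1 H:2 I:1
  CH2 → C:1 H:2
  CH3 → C:1 H:3
Element totals:
  C: 3
  H: 7
  I: 1
Molecular formula: C3H7I.
Molar mass = 169.993 g/mol.
Mass from C: 3 × 12.011 = 36.033 g/mol.
%C = 36.033 / 169.993 × 100 = 21.20%.

21.20%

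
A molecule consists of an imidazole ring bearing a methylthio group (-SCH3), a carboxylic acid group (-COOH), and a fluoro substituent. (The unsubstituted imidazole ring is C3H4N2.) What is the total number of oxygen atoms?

Atom tally by fragment:
  imidazole ring core → C:3 H:4 N:2
  (− 3 ring H displaced by substituents)
  + SCH3 → C:1 H:3 S:1
  + COOH → C:1 H:1 O:2
  + F → F:1
Element totals:
  C: 5
  H: 5
  F: 1
  N: 2
  O: 2
  S: 1

2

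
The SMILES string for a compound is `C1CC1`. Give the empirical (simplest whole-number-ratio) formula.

CH2

Atom tally by fragment:
  cyclopropane ring core → C:3 H:6
Element totals:
  C: 3
  H: 6
Molecular formula: C3H6.
gcd of subscripts = 3; dividing each by 3:
  C: 3/3 = 1
  H: 6/3 = 2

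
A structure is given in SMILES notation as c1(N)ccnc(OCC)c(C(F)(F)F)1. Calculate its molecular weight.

Atom tally by fragment:
  pyridine ring core → C:5 H:5 N:1
  (− 3 ring H displaced by substituents)
  + NH2 → N:1 H:2
  + OC2H5 → C:2 H:5 O:1
  + CF3 → C:1 F:3
Element totals:
  C: 8
  H: 9
  F: 3
  N: 2
  O: 1
Molecular formula: C8H9F3N2O.
  M = 8(12.011) + 9(1.008) + 3(18.998) + 2(14.007) + 15.999
    = 96.088 + 9.072 + 56.994 + 28.014 + 15.999 = 206.167

206.17 g/mol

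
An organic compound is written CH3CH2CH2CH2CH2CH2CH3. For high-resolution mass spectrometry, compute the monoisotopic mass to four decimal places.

100.1252

Atom tally by fragment:
  CH3 → C:1 H:3
  CH2 → C:1 H:2
  CH2 → C:1 H:2
  CH2 → C:1 H:2
  CH2 → C:1 H:2
  CH2 → C:1 H:2
  CH3 → C:1 H:3
Element totals:
  C: 7
  H: 16
Molecular formula: C7H16.
  M = 7(12.0) + 16(1.007825)
    = 84.000000 + 16.125200 = 100.125200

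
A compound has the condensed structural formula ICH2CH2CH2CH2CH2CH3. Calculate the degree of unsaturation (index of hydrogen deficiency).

0

Element totals:
  C: 6
  H: 13
  I: 1
Molecular formula: C6H13I.
DoU = (2C + 2 + N − H − X) / 2 = (2·6 + 2 + 0 − 13 − 1) / 2 = 0.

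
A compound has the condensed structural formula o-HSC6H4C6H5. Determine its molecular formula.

C12H10S

Atom tally by fragment:
  benzene ring core → C:6 H:6
  (− 2 ring H displaced by substituents)
  + SH → S:1 H:1
  + C6H5 → C:6 H:5
Element totals:
  C: 12
  H: 10
  S: 1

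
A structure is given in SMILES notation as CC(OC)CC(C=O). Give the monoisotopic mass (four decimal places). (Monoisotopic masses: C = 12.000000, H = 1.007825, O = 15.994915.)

Atom tally by fragment:
  CH3 → C:1 H:3
  CH(OCH3) → C:2 H:4 O:1
  CH2 → C:1 H:2
  CH2CHO → C:2 H:3 O:1
Element totals:
  C: 6
  H: 12
  O: 2
Molecular formula: C6H12O2.
  M = 6(12.0) + 12(1.007825) + 2(15.994915)
    = 72.000000 + 12.093900 + 31.989830 = 116.083730

116.0837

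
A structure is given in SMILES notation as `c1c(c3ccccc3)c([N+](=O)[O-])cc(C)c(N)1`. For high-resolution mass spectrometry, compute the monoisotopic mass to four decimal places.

228.0899

Atom tally by fragment:
  benzene ring core → C:6 H:6
  (− 4 ring H displaced by substituents)
  + C6H5 → C:6 H:5
  + NO2 → N:1 O:2
  + CH3 → C:1 H:3
  + NH2 → N:1 H:2
Element totals:
  C: 13
  H: 12
  N: 2
  O: 2
Molecular formula: C13H12N2O2.
  M = 13(12.0) + 12(1.007825) + 2(14.003074) + 2(15.994915)
    = 156.000000 + 12.093900 + 28.006148 + 31.989830 = 228.089878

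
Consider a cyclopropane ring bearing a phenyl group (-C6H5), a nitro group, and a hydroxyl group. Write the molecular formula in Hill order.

C9H9NO3

Atom tally by fragment:
  cyclopropane ring core → C:3 H:6
  (− 3 ring H displaced by substituents)
  + C6H5 → C:6 H:5
  + NO2 → N:1 O:2
  + OH → O:1 H:1
Element totals:
  C: 9
  H: 9
  N: 1
  O: 3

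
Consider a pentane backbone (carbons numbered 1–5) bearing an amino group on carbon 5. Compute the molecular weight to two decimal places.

87.17 g/mol

Atom tally by fragment:
  CH3 → C:1 H:3
  CH2 → C:1 H:2
  CH2 → C:1 H:2
  CH2 → C:1 H:2
  CH2NH2 → C:1 H:4 N:1
Element totals:
  C: 5
  H: 13
  N: 1
Molecular formula: C5H13N.
  M = 5(12.011) + 13(1.008) + 14.007
    = 60.055 + 13.104 + 14.007 = 87.166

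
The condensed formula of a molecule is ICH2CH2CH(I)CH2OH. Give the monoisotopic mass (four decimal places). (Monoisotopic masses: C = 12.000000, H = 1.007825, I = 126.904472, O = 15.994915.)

Atom tally by fragment:
  ICH2 → C:1 H:2 I:1
  CH2 → C:1 H:2
  CH(I) → C:1 H:1 I:1
  CH2OH → C:1 H:3 O:1
Element totals:
  C: 4
  H: 8
  I: 2
  O: 1
Molecular formula: C4H8I2O.
  M = 4(12.0) + 8(1.007825) + 2(126.904472) + 15.994915
    = 48.000000 + 8.062600 + 253.808944 + 15.994915 = 325.866459

325.8665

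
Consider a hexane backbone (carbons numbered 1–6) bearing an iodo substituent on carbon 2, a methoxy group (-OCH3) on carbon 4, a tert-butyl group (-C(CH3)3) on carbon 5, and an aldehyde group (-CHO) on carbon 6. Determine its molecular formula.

Atom tally by fragment:
  CH3 → C:1 H:3
  CH(I) → C:1 H:1 I:1
  CH2 → C:1 H:2
  CH(OCH3) → C:2 H:4 O:1
  CH(C(CH3)3) → C:5 H:10
  CH2CHO → C:2 H:3 O:1
Element totals:
  C: 12
  H: 23
  I: 1
  O: 2

C12H23IO2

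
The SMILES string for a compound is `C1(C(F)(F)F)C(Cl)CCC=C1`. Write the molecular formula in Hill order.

Atom tally by fragment:
  cyclohexene ring core → C:6 H:10
  (− 2 ring H displaced by substituents)
  + CF3 → C:1 F:3
  + Cl → Cl:1
Element totals:
  C: 7
  H: 8
  Cl: 1
  F: 3

C7H8ClF3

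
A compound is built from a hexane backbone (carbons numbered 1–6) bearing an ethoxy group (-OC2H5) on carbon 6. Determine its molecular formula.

Atom tally by fragment:
  CH3 → C:1 H:3
  CH2 → C:1 H:2
  CH2 → C:1 H:2
  CH2 → C:1 H:2
  CH2 → C:1 H:2
  CH2OC2H5 → C:3 H:7 O:1
Element totals:
  C: 8
  H: 18
  O: 1

C8H18O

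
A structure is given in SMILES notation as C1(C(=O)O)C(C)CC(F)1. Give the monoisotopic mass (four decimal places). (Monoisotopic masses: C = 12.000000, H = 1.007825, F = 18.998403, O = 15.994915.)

132.0587

Atom tally by fragment:
  cyclobutane ring core → C:4 H:8
  (− 3 ring H displaced by substituents)
  + COOH → C:1 H:1 O:2
  + CH3 → C:1 H:3
  + F → F:1
Element totals:
  C: 6
  H: 9
  F: 1
  O: 2
Molecular formula: C6H9FO2.
  M = 6(12.0) + 9(1.007825) + 18.998403 + 2(15.994915)
    = 72.000000 + 9.070425 + 18.998403 + 31.989830 = 132.058658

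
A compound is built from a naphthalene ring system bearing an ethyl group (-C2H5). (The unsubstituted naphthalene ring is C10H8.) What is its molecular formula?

C12H12

Atom tally by fragment:
  naphthalene ring system core → C:10 H:8
  (− 1 ring H displaced by substituents)
  + C2H5 → C:2 H:5
Element totals:
  C: 12
  H: 12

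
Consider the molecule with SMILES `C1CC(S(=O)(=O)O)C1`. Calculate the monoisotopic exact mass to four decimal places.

136.0194

Atom tally by fragment:
  cyclobutane ring core → C:4 H:8
  (− 1 ring H displaced by substituents)
  + SO3H → S:1 O:3 H:1
Element totals:
  C: 4
  H: 8
  O: 3
  S: 1
Molecular formula: C4H8O3S.
  M = 4(12.0) + 8(1.007825) + 3(15.994915) + 31.972071
    = 48.000000 + 8.062600 + 47.984745 + 31.972071 = 136.019416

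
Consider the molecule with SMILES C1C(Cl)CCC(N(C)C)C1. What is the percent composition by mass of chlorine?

21.93%

Atom tally by fragment:
  cyclohexane ring core → C:6 H:12
  (− 2 ring H displaced by substituents)
  + Cl → Cl:1
  + N(CH3)2 → N:1 C:2 H:6
Element totals:
  C: 8
  H: 16
  Cl: 1
  N: 1
Molecular formula: C8H16ClN.
Molar mass = 161.673 g/mol.
Mass from Cl: 1 × 35.45 = 35.450 g/mol.
%Cl = 35.450 / 161.673 × 100 = 21.93%.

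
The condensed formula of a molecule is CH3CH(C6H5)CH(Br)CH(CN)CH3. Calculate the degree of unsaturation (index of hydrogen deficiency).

Atom tally by fragment:
  CH3 → C:1 H:3
  CH(C6H5) → C:7 H:6
  CH(Br) → C:1 H:1 Br:1
  CH(CN) → C:2 H:1 N:1
  CH3 → C:1 H:3
Element totals:
  C: 12
  H: 14
  Br: 1
  N: 1
Molecular formula: C12H14BrN.
DoU = (2C + 2 + N − H − X) / 2 = (2·12 + 2 + 1 − 14 − 1) / 2 = 6.

6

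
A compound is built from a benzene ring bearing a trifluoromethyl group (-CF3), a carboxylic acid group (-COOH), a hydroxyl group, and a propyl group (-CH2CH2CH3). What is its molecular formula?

C11H11F3O3

Atom tally by fragment:
  benzene ring core → C:6 H:6
  (− 4 ring H displaced by substituents)
  + CF3 → C:1 F:3
  + COOH → C:1 H:1 O:2
  + OH → O:1 H:1
  + CH2CH2CH3 → C:3 H:7
Element totals:
  C: 11
  H: 11
  F: 3
  O: 3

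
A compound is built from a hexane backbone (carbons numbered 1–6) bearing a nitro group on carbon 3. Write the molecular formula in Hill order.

Atom tally by fragment:
  CH3 → C:1 H:3
  CH2 → C:1 H:2
  CH(NO2) → C:1 H:1 N:1 O:2
  CH2 → C:1 H:2
  CH2 → C:1 H:2
  CH3 → C:1 H:3
Element totals:
  C: 6
  H: 13
  N: 1
  O: 2

C6H13NO2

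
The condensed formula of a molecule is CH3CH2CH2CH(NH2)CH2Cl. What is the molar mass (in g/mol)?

Element totals:
  C: 5
  H: 12
  Cl: 1
  N: 1
Molecular formula: C5H12ClN.
  M = 5(12.011) + 12(1.008) + 35.45 + 14.007
    = 60.055 + 12.096 + 35.450 + 14.007 = 121.608

121.61 g/mol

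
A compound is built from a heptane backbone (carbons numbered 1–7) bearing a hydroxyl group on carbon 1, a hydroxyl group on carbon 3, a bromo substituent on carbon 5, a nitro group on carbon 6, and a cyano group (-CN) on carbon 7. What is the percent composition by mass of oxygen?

22.77%

Atom tally by fragment:
  HOCH2 → C:1 H:3 O:1
  CH2 → C:1 H:2
  CH(OH) → C:1 H:2 O:1
  CH2 → C:1 H:2
  CH(Br) → C:1 H:1 Br:1
  CH(NO2) → C:1 H:1 N:1 O:2
  CH2CN → C:2 H:2 N:1
Element totals:
  C: 8
  H: 13
  Br: 1
  N: 2
  O: 4
Molecular formula: C8H13BrN2O4.
Molar mass = 281.106 g/mol.
Mass from O: 4 × 15.999 = 63.996 g/mol.
%O = 63.996 / 281.106 × 100 = 22.77%.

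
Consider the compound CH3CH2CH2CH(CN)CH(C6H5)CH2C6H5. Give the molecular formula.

Atom tally by fragment:
  CH3 → C:1 H:3
  CH2 → C:1 H:2
  CH2 → C:1 H:2
  CH(CN) → C:2 H:1 N:1
  CH(C6H5) → C:7 H:6
  CH2C6H5 → C:7 H:7
Element totals:
  C: 19
  H: 21
  N: 1

C19H21N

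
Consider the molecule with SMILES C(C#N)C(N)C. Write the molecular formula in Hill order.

C4H8N2

Atom tally by fragment:
  NCCH2 → C:2 H:2 N:1
  CH(NH2) → C:1 H:3 N:1
  CH3 → C:1 H:3
Element totals:
  C: 4
  H: 8
  N: 2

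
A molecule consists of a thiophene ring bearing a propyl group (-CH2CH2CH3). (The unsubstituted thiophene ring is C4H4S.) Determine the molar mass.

126.22 g/mol

Atom tally by fragment:
  thiophene ring core → C:4 H:4 S:1
  (− 1 ring H displaced by substituents)
  + CH2CH2CH3 → C:3 H:7
Element totals:
  C: 7
  H: 10
  S: 1
Molecular formula: C7H10S.
  M = 7(12.011) + 10(1.008) + 32.06
    = 84.077 + 10.080 + 32.060 = 126.217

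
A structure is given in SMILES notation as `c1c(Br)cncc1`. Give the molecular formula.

C5H4BrN

Atom tally by fragment:
  pyridine ring core → C:5 H:5 N:1
  (− 1 ring H displaced by substituents)
  + Br → Br:1
Element totals:
  C: 5
  H: 4
  Br: 1
  N: 1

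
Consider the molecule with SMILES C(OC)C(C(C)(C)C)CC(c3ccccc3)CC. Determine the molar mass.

248.41 g/mol

Atom tally by fragment:
  CH3OCH2 → C:2 H:5 O:1
  CH(C(CH3)3) → C:5 H:10
  CH2 → C:1 H:2
  CH(C6H5) → C:7 H:6
  CH2 → C:1 H:2
  CH3 → C:1 H:3
Element totals:
  C: 17
  H: 28
  O: 1
Molecular formula: C17H28O.
  M = 17(12.011) + 28(1.008) + 15.999
    = 204.187 + 28.224 + 15.999 = 248.410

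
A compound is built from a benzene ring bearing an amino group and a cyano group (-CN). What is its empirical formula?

Atom tally by fragment:
  benzene ring core → C:6 H:6
  (− 2 ring H displaced by substituents)
  + NH2 → N:1 H:2
  + CN → C:1 N:1
Element totals:
  C: 7
  H: 6
  N: 2
Molecular formula: C7H6N2.
gcd of subscripts (7, 6, 2) = 1, so the empirical formula equals the molecular formula.

C7H6N2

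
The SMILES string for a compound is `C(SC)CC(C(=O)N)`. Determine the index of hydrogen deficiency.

Atom tally by fragment:
  CH3SCH2 → C:2 H:5 S:1
  CH2 → C:1 H:2
  CH2CONH2 → C:2 H:4 O:1 N:1
Element totals:
  C: 5
  H: 11
  N: 1
  O: 1
  S: 1
Molecular formula: C5H11NOS.
DoU = (2C + 2 + N − H − X) / 2 = (2·5 + 2 + 1 − 11 − 0) / 2 = 1.

1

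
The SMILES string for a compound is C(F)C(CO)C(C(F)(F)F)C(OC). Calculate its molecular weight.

204.16 g/mol

Atom tally by fragment:
  FCH2 → C:1 H:2 F:1
  CH(CH2OH) → C:2 H:4 O:1
  CH(CF3) → C:2 H:1 F:3
  CH2OCH3 → C:2 H:5 O:1
Element totals:
  C: 7
  H: 12
  F: 4
  O: 2
Molecular formula: C7H12F4O2.
  M = 7(12.011) + 12(1.008) + 4(18.998) + 2(15.999)
    = 84.077 + 12.096 + 75.992 + 31.998 = 204.163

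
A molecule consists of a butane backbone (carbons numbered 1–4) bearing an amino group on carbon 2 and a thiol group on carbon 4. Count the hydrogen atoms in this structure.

11

Atom tally by fragment:
  CH3 → C:1 H:3
  CH(NH2) → C:1 H:3 N:1
  CH2 → C:1 H:2
  CH2SH → C:1 H:3 S:1
Element totals:
  C: 4
  H: 11
  N: 1
  S: 1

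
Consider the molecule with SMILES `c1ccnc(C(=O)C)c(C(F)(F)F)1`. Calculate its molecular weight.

Atom tally by fragment:
  pyridine ring core → C:5 H:5 N:1
  (− 2 ring H displaced by substituents)
  + COCH3 → C:2 H:3 O:1
  + CF3 → C:1 F:3
Element totals:
  C: 8
  H: 6
  F: 3
  N: 1
  O: 1
Molecular formula: C8H6F3NO.
  M = 8(12.011) + 6(1.008) + 3(18.998) + 14.007 + 15.999
    = 96.088 + 6.048 + 56.994 + 14.007 + 15.999 = 189.136

189.14 g/mol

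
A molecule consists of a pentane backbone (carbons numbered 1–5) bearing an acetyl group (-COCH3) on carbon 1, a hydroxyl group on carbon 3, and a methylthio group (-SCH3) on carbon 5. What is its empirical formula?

Atom tally by fragment:
  CH3COCH2 → C:3 H:5 O:1
  CH2 → C:1 H:2
  CH(OH) → C:1 H:2 O:1
  CH2 → C:1 H:2
  CH2SCH3 → C:2 H:5 S:1
Element totals:
  C: 8
  H: 16
  O: 2
  S: 1
Molecular formula: C8H16O2S.
gcd of subscripts (8, 16, 2, 1) = 1, so the empirical formula equals the molecular formula.

C8H16O2S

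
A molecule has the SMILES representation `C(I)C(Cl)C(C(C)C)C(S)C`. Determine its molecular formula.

C8H16ClIS

Atom tally by fragment:
  ICH2 → C:1 H:2 I:1
  CH(Cl) → C:1 H:1 Cl:1
  CH(CH(CH3)2) → C:4 H:8
  CH(SH) → C:1 H:2 S:1
  CH3 → C:1 H:3
Element totals:
  C: 8
  H: 16
  Cl: 1
  I: 1
  S: 1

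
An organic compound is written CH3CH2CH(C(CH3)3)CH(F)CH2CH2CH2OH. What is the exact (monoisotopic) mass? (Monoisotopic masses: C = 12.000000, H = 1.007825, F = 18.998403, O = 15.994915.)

Atom tally by fragment:
  CH3 → C:1 H:3
  CH2 → C:1 H:2
  CH(C(CH3)3) → C:5 H:10
  CH(F) → C:1 H:1 F:1
  CH2 → C:1 H:2
  CH2CH2OH → C:2 H:5 O:1
Element totals:
  C: 11
  H: 23
  F: 1
  O: 1
Molecular formula: C11H23FO.
  M = 11(12.0) + 23(1.007825) + 18.998403 + 15.994915
    = 132.000000 + 23.179975 + 18.998403 + 15.994915 = 190.173293

190.1733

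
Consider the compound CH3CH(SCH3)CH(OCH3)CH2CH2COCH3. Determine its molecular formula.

Atom tally by fragment:
  CH3 → C:1 H:3
  CH(SCH3) → C:2 H:4 S:1
  CH(OCH3) → C:2 H:4 O:1
  CH2 → C:1 H:2
  CH2COCH3 → C:3 H:5 O:1
Element totals:
  C: 9
  H: 18
  O: 2
  S: 1

C9H18O2S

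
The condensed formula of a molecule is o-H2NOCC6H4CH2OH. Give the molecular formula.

Atom tally by fragment:
  benzene ring core → C:6 H:6
  (− 2 ring H displaced by substituents)
  + CONH2 → C:1 H:2 O:1 N:1
  + CH2OH → C:1 H:3 O:1
Element totals:
  C: 8
  H: 9
  N: 1
  O: 2

C8H9NO2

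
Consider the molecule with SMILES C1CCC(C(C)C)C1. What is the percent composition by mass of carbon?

Atom tally by fragment:
  cyclopentane ring core → C:5 H:10
  (− 1 ring H displaced by substituents)
  + CH(CH3)2 → C:3 H:7
Element totals:
  C: 8
  H: 16
Molecular formula: C8H16.
Molar mass = 112.216 g/mol.
Mass from C: 8 × 12.011 = 96.088 g/mol.
%C = 96.088 / 112.216 × 100 = 85.63%.

85.63%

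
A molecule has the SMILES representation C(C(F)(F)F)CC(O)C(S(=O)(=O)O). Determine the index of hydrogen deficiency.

Atom tally by fragment:
  F3CCH2 → C:2 H:2 F:3
  CH2 → C:1 H:2
  CH(OH) → C:1 H:2 O:1
  CH2SO3H → C:1 H:3 S:1 O:3
Element totals:
  C: 5
  H: 9
  F: 3
  O: 4
  S: 1
Molecular formula: C5H9F3O4S.
DoU = (2C + 2 + N − H − X) / 2 = (2·5 + 2 + 0 − 9 − 3) / 2 = 0.

0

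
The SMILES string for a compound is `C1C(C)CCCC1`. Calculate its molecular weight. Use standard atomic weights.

98.19 g/mol

Atom tally by fragment:
  cyclohexane ring core → C:6 H:12
  (− 1 ring H displaced by substituents)
  + CH3 → C:1 H:3
Element totals:
  C: 7
  H: 14
Molecular formula: C7H14.
  M = 7(12.011) + 14(1.008)
    = 84.077 + 14.112 = 98.189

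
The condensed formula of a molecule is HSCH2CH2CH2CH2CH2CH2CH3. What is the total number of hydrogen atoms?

16

Element totals:
  C: 7
  H: 16
  S: 1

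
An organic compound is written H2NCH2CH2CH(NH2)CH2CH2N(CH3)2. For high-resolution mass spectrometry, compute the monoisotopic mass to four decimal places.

Element totals:
  C: 7
  H: 19
  N: 3
Molecular formula: C7H19N3.
  M = 7(12.0) + 19(1.007825) + 3(14.003074)
    = 84.000000 + 19.148675 + 42.009222 = 145.157897

145.1579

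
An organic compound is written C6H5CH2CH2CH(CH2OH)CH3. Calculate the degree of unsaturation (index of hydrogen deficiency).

Element totals:
  C: 11
  H: 16
  O: 1
Molecular formula: C11H16O.
DoU = (2C + 2 + N − H − X) / 2 = (2·11 + 2 + 0 − 16 − 0) / 2 = 4.

4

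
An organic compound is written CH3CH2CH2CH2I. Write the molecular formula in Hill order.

Atom tally by fragment:
  CH3 → C:1 H:3
  CH2 → C:1 H:2
  CH2 → C:1 H:2
  CH2I → C:1 H:2 I:1
Element totals:
  C: 4
  H: 9
  I: 1

C4H9I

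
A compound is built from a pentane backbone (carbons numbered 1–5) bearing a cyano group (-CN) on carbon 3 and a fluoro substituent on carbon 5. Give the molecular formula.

Atom tally by fragment:
  CH3 → C:1 H:3
  CH2 → C:1 H:2
  CH(CN) → C:2 H:1 N:1
  CH2 → C:1 H:2
  CH2F → C:1 H:2 F:1
Element totals:
  C: 6
  H: 10
  F: 1
  N: 1

C6H10FN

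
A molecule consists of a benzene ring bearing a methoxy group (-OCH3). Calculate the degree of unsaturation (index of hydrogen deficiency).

Atom tally by fragment:
  benzene ring core → C:6 H:6
  (− 1 ring H displaced by substituents)
  + OCH3 → C:1 H:3 O:1
Element totals:
  C: 7
  H: 8
  O: 1
Molecular formula: C7H8O.
DoU = (2C + 2 + N − H − X) / 2 = (2·7 + 2 + 0 − 8 − 0) / 2 = 4.

4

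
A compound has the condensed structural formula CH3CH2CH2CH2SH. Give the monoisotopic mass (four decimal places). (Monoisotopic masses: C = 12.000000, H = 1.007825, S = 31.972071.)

90.0503

Element totals:
  C: 4
  H: 10
  S: 1
Molecular formula: C4H10S.
  M = 4(12.0) + 10(1.007825) + 31.972071
    = 48.000000 + 10.078250 + 31.972071 = 90.050321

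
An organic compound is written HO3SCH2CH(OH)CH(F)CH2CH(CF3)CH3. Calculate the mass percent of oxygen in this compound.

Element totals:
  C: 7
  H: 12
  F: 4
  O: 4
  S: 1
Molecular formula: C7H12F4O4S.
Molar mass = 268.221 g/mol.
Mass from O: 4 × 15.999 = 63.996 g/mol.
%O = 63.996 / 268.221 × 100 = 23.86%.

23.86%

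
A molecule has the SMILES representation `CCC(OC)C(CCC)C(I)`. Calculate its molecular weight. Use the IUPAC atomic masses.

270.15 g/mol

Atom tally by fragment:
  CH3 → C:1 H:3
  CH2 → C:1 H:2
  CH(OCH3) → C:2 H:4 O:1
  CH(CH2CH2CH3) → C:4 H:8
  CH2I → C:1 H:2 I:1
Element totals:
  C: 9
  H: 19
  I: 1
  O: 1
Molecular formula: C9H19IO.
  M = 9(12.011) + 19(1.008) + 126.904 + 15.999
    = 108.099 + 19.152 + 126.904 + 15.999 = 270.154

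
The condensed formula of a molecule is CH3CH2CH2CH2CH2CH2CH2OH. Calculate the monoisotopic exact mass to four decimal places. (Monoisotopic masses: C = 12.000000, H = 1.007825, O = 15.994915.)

116.1201

Atom tally by fragment:
  CH3 → C:1 H:3
  CH2 → C:1 H:2
  CH2 → C:1 H:2
  CH2 → C:1 H:2
  CH2 → C:1 H:2
  CH2CH2OH → C:2 H:5 O:1
Element totals:
  C: 7
  H: 16
  O: 1
Molecular formula: C7H16O.
  M = 7(12.0) + 16(1.007825) + 15.994915
    = 84.000000 + 16.125200 + 15.994915 = 116.120115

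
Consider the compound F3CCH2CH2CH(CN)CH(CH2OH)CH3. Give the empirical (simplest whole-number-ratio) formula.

Atom tally by fragment:
  F3CCH2 → C:2 H:2 F:3
  CH2 → C:1 H:2
  CH(CN) → C:2 H:1 N:1
  CH(CH2OH) → C:2 H:4 O:1
  CH3 → C:1 H:3
Element totals:
  C: 8
  H: 12
  F: 3
  N: 1
  O: 1
Molecular formula: C8H12F3NO.
gcd of subscripts (8, 3, 12, 1, 1) = 1, so the empirical formula equals the molecular formula.

C8H12F3NO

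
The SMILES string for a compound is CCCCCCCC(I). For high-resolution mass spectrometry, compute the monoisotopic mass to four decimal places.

Atom tally by fragment:
  CH3 → C:1 H:3
  CH2 → C:1 H:2
  CH2 → C:1 H:2
  CH2 → C:1 H:2
  CH2 → C:1 H:2
  CH2 → C:1 H:2
  CH2 → C:1 H:2
  CH2I → C:1 H:2 I:1
Element totals:
  C: 8
  H: 17
  I: 1
Molecular formula: C8H17I.
  M = 8(12.0) + 17(1.007825) + 126.904472
    = 96.000000 + 17.133025 + 126.904472 = 240.037497

240.0375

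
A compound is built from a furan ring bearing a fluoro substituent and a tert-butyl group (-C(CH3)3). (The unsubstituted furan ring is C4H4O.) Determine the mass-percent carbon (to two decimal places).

Atom tally by fragment:
  furan ring core → C:4 H:4 O:1
  (− 2 ring H displaced by substituents)
  + F → F:1
  + C(CH3)3 → C:4 H:9
Element totals:
  C: 8
  H: 11
  F: 1
  O: 1
Molecular formula: C8H11FO.
Molar mass = 142.173 g/mol.
Mass from C: 8 × 12.011 = 96.088 g/mol.
%C = 96.088 / 142.173 × 100 = 67.59%.

67.59%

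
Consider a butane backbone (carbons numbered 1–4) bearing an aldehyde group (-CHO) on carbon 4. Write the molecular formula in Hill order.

C5H10O

Atom tally by fragment:
  CH3 → C:1 H:3
  CH2 → C:1 H:2
  CH2 → C:1 H:2
  CH2CHO → C:2 H:3 O:1
Element totals:
  C: 5
  H: 10
  O: 1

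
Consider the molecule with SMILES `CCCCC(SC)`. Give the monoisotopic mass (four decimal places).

118.0816

Atom tally by fragment:
  CH3 → C:1 H:3
  CH2 → C:1 H:2
  CH2 → C:1 H:2
  CH2 → C:1 H:2
  CH2SCH3 → C:2 H:5 S:1
Element totals:
  C: 6
  H: 14
  S: 1
Molecular formula: C6H14S.
  M = 6(12.0) + 14(1.007825) + 31.972071
    = 72.000000 + 14.109550 + 31.972071 = 118.081621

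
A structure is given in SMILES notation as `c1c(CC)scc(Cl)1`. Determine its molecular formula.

Atom tally by fragment:
  thiophene ring core → C:4 H:4 S:1
  (− 2 ring H displaced by substituents)
  + C2H5 → C:2 H:5
  + Cl → Cl:1
Element totals:
  C: 6
  H: 7
  Cl: 1
  S: 1

C6H7ClS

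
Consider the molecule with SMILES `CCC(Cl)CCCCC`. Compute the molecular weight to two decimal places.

148.67 g/mol

Atom tally by fragment:
  CH3 → C:1 H:3
  CH2 → C:1 H:2
  CH(Cl) → C:1 H:1 Cl:1
  CH2 → C:1 H:2
  CH2 → C:1 H:2
  CH2 → C:1 H:2
  CH2 → C:1 H:2
  CH3 → C:1 H:3
Element totals:
  C: 8
  H: 17
  Cl: 1
Molecular formula: C8H17Cl.
  M = 8(12.011) + 17(1.008) + 35.45
    = 96.088 + 17.136 + 35.450 = 148.674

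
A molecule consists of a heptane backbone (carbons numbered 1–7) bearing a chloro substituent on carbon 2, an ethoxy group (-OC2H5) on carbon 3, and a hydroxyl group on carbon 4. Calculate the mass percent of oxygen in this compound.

16.43%

Atom tally by fragment:
  CH3 → C:1 H:3
  CH(Cl) → C:1 H:1 Cl:1
  CH(OC2H5) → C:3 H:6 O:1
  CH(OH) → C:1 H:2 O:1
  CH2 → C:1 H:2
  CH2 → C:1 H:2
  CH3 → C:1 H:3
Element totals:
  C: 9
  H: 19
  Cl: 1
  O: 2
Molecular formula: C9H19ClO2.
Molar mass = 194.699 g/mol.
Mass from O: 2 × 15.999 = 31.998 g/mol.
%O = 31.998 / 194.699 × 100 = 16.43%.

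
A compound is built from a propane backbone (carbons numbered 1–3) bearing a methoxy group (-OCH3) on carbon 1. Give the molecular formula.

Atom tally by fragment:
  CH3OCH2 → C:2 H:5 O:1
  CH2 → C:1 H:2
  CH3 → C:1 H:3
Element totals:
  C: 4
  H: 10
  O: 1

C4H10O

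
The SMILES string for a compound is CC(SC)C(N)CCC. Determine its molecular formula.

Atom tally by fragment:
  CH3 → C:1 H:3
  CH(SCH3) → C:2 H:4 S:1
  CH(NH2) → C:1 H:3 N:1
  CH2 → C:1 H:2
  CH2 → C:1 H:2
  CH3 → C:1 H:3
Element totals:
  C: 7
  H: 17
  N: 1
  S: 1

C7H17NS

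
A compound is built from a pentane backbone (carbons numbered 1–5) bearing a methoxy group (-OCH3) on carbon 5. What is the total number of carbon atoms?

6

Atom tally by fragment:
  CH3 → C:1 H:3
  CH2 → C:1 H:2
  CH2 → C:1 H:2
  CH2 → C:1 H:2
  CH2OCH3 → C:2 H:5 O:1
Element totals:
  C: 6
  H: 14
  O: 1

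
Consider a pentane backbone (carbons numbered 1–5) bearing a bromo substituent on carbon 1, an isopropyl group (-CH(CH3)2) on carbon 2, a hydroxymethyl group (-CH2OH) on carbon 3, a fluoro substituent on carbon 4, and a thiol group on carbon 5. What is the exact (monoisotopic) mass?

Atom tally by fragment:
  BrCH2 → C:1 H:2 Br:1
  CH(CH(CH3)2) → C:4 H:8
  CH(CH2OH) → C:2 H:4 O:1
  CH(F) → C:1 H:1 F:1
  CH2SH → C:1 H:3 S:1
Element totals:
  C: 9
  H: 18
  Br: 1
  F: 1
  O: 1
  S: 1
Molecular formula: C9H18BrFOS.
  M = 9(12.0) + 18(1.007825) + 78.918338 + 18.998403 + 15.994915 + 31.972071
    = 108.000000 + 18.140850 + 78.918338 + 18.998403 + 15.994915 + 31.972071 = 272.024577

272.0246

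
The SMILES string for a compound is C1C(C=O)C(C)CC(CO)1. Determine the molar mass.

142.20 g/mol

Atom tally by fragment:
  cyclopentane ring core → C:5 H:10
  (− 3 ring H displaced by substituents)
  + CHO → C:1 H:1 O:1
  + CH3 → C:1 H:3
  + CH2OH → C:1 H:3 O:1
Element totals:
  C: 8
  H: 14
  O: 2
Molecular formula: C8H14O2.
  M = 8(12.011) + 14(1.008) + 2(15.999)
    = 96.088 + 14.112 + 31.998 = 142.198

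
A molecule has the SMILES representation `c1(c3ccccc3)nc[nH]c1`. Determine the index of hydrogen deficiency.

Atom tally by fragment:
  imidazole ring core → C:3 H:4 N:2
  (− 1 ring H displaced by substituents)
  + C6H5 → C:6 H:5
Element totals:
  C: 9
  H: 8
  N: 2
Molecular formula: C9H8N2.
DoU = (2C + 2 + N − H − X) / 2 = (2·9 + 2 + 2 − 8 − 0) / 2 = 7.

7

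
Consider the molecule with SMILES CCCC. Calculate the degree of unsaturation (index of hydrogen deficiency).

Atom tally by fragment:
  CH3 → C:1 H:3
  CH2 → C:1 H:2
  CH2 → C:1 H:2
  CH3 → C:1 H:3
Element totals:
  C: 4
  H: 10
Molecular formula: C4H10.
DoU = (2C + 2 + N − H − X) / 2 = (2·4 + 2 + 0 − 10 − 0) / 2 = 0.

0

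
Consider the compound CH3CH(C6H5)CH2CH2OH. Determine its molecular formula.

C10H14O

Atom tally by fragment:
  CH3 → C:1 H:3
  CH(C6H5) → C:7 H:6
  CH2 → C:1 H:2
  CH2OH → C:1 H:3 O:1
Element totals:
  C: 10
  H: 14
  O: 1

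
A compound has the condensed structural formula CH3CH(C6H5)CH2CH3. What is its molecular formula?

Element totals:
  C: 10
  H: 14

C10H14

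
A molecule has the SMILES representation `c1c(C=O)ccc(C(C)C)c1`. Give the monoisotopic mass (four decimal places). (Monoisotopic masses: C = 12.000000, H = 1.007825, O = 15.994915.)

148.0888

Atom tally by fragment:
  benzene ring core → C:6 H:6
  (− 2 ring H displaced by substituents)
  + CHO → C:1 H:1 O:1
  + CH(CH3)2 → C:3 H:7
Element totals:
  C: 10
  H: 12
  O: 1
Molecular formula: C10H12O.
  M = 10(12.0) + 12(1.007825) + 15.994915
    = 120.000000 + 12.093900 + 15.994915 = 148.088815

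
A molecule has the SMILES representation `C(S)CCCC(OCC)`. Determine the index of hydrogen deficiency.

Atom tally by fragment:
  HSCH2 → C:1 H:3 S:1
  CH2 → C:1 H:2
  CH2 → C:1 H:2
  CH2 → C:1 H:2
  CH2OC2H5 → C:3 H:7 O:1
Element totals:
  C: 7
  H: 16
  O: 1
  S: 1
Molecular formula: C7H16OS.
DoU = (2C + 2 + N − H − X) / 2 = (2·7 + 2 + 0 − 16 − 0) / 2 = 0.

0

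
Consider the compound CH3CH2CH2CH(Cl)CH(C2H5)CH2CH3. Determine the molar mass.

162.70 g/mol

Element totals:
  C: 9
  H: 19
  Cl: 1
Molecular formula: C9H19Cl.
  M = 9(12.011) + 19(1.008) + 35.45
    = 108.099 + 19.152 + 35.450 = 162.701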